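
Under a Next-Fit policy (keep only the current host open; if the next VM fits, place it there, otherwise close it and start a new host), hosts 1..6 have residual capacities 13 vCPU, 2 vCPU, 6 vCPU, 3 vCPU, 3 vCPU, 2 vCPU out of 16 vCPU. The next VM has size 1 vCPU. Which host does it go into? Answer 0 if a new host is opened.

6

Next-Fit only looks at host 6, which has 2 vCPU free.
1 vCPU fits there.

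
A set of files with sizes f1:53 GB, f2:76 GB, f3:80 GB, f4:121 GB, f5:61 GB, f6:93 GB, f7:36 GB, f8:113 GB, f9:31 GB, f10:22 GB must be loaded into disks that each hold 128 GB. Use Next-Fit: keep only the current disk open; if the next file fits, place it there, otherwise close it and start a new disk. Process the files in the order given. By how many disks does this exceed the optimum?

3

Next-Fit: [53] [76] [80] [121] [61] [93] [36] [113] [31,22] → 9 disks.
Total size 686 GB; any packing needs at least ⌈686/128⌉ = 6 disks.
An optimal packing achieves that bound: [121] [113] [93,31] [80,36] [76,22] [61,53] → 6 disks.
Excess: 9 − 6 = 3.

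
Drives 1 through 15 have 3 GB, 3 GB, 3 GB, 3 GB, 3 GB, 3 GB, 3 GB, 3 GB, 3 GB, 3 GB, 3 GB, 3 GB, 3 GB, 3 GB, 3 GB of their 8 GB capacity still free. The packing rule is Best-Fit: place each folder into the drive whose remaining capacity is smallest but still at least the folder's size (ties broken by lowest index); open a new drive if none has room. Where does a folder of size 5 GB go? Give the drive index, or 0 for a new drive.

0

No drive has ≥ 5 GB free, so a new drive is opened.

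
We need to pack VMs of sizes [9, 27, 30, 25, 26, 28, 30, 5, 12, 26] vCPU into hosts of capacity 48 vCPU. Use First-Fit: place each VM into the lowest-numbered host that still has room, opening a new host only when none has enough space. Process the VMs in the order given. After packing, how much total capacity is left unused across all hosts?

9 vCPU → host 1 (remaining 39 vCPU)
27 vCPU → host 1 (remaining 12 vCPU)
30 vCPU → host 2 (remaining 18 vCPU)
25 vCPU → host 3 (remaining 23 vCPU)
26 vCPU → host 4 (remaining 22 vCPU)
28 vCPU → host 5 (remaining 20 vCPU)
30 vCPU → host 6 (remaining 18 vCPU)
5 vCPU → host 1 (remaining 7 vCPU)
12 vCPU → host 2 (remaining 6 vCPU)
26 vCPU → host 7 (remaining 22 vCPU)
7 hosts × 48 vCPU = 336 vCPU; used 218 vCPU; unused 118 vCPU.

118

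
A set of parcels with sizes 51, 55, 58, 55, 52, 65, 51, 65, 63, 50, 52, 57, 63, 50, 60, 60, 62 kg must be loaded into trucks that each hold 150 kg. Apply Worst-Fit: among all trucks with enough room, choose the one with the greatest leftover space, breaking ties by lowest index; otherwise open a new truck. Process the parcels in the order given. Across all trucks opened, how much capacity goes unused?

truck 1: place 51 kg, 99 kg left
truck 1: place 55 kg, 44 kg left
truck 2: place 58 kg, 92 kg left
truck 2: place 55 kg, 37 kg left
truck 3: place 52 kg, 98 kg left
truck 3: place 65 kg, 33 kg left
truck 4: place 51 kg, 99 kg left
truck 4: place 65 kg, 34 kg left
truck 5: place 63 kg, 87 kg left
truck 5: place 50 kg, 37 kg left
truck 6: place 52 kg, 98 kg left
truck 6: place 57 kg, 41 kg left
truck 7: place 63 kg, 87 kg left
truck 7: place 50 kg, 37 kg left
truck 8: place 60 kg, 90 kg left
truck 8: place 60 kg, 30 kg left
truck 9: place 62 kg, 88 kg left
9 trucks × 150 kg = 1350 kg; used 969 kg; unused 381 kg.

381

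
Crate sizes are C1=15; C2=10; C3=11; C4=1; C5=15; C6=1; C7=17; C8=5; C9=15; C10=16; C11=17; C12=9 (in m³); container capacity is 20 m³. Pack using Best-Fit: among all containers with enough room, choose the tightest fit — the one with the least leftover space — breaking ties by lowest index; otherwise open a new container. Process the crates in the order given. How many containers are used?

Put C1 (15 m³) in container 1; 5 m³ remain.
Put C2 (10 m³) in container 2; 10 m³ remain.
Put C3 (11 m³) in container 3; 9 m³ remain.
Put C4 (1 m³) in container 1; 4 m³ remain.
Put C5 (15 m³) in container 4; 5 m³ remain.
Put C6 (1 m³) in container 1; 3 m³ remain.
Put C7 (17 m³) in container 5; 3 m³ remain.
Put C8 (5 m³) in container 4; 0 m³ remain.
Put C9 (15 m³) in container 6; 5 m³ remain.
Put C10 (16 m³) in container 7; 4 m³ remain.
Put C11 (17 m³) in container 8; 3 m³ remain.
Put C12 (9 m³) in container 3; 0 m³ remain.

8 containers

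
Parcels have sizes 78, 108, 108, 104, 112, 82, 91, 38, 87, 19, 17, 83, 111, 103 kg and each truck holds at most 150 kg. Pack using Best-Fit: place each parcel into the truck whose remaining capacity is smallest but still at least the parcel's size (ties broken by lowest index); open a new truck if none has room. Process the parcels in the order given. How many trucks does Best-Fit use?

Put 78 kg in truck 1; 72 kg remain.
Put 108 kg in truck 2; 42 kg remain.
Put 108 kg in truck 3; 42 kg remain.
Put 104 kg in truck 4; 46 kg remain.
Put 112 kg in truck 5; 38 kg remain.
Put 82 kg in truck 6; 68 kg remain.
Put 91 kg in truck 7; 59 kg remain.
Put 38 kg in truck 5; 0 kg remain.
Put 87 kg in truck 8; 63 kg remain.
Put 19 kg in truck 2; 23 kg remain.
Put 17 kg in truck 2; 6 kg remain.
Put 83 kg in truck 9; 67 kg remain.
Put 111 kg in truck 10; 39 kg remain.
Put 103 kg in truck 11; 47 kg remain.
Final trucks: [78] [108,19,17] [108] [104] [112,38] [82] [91] [87] [83] [111] [103].

11 trucks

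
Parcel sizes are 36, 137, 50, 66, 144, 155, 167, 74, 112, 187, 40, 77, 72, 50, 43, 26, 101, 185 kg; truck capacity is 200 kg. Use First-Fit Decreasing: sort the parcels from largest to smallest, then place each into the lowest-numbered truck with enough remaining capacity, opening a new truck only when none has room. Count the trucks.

Sorted descending: 187, 185, 167, 155, 144, 137, 112, 101, 77, 74, 72, 66, 50, 50, 43, 40, 36, 26.
truck 1: place 187 kg, 13 kg left
truck 2: place 185 kg, 15 kg left
truck 3: place 167 kg, 33 kg left
truck 4: place 155 kg, 45 kg left
truck 5: place 144 kg, 56 kg left
truck 6: place 137 kg, 63 kg left
truck 7: place 112 kg, 88 kg left
truck 8: place 101 kg, 99 kg left
truck 7: place 77 kg, 11 kg left
truck 8: place 74 kg, 25 kg left
truck 9: place 72 kg, 128 kg left
truck 9: place 66 kg, 62 kg left
truck 5: place 50 kg, 6 kg left
truck 6: place 50 kg, 13 kg left
truck 4: place 43 kg, 2 kg left
truck 9: place 40 kg, 22 kg left
truck 10: place 36 kg, 164 kg left
truck 3: place 26 kg, 7 kg left
Final trucks: [187] [185] [167,26] [155,43] [144,50] [137,50] [112,77] [101,74] [72,66,40] [36].

10 trucks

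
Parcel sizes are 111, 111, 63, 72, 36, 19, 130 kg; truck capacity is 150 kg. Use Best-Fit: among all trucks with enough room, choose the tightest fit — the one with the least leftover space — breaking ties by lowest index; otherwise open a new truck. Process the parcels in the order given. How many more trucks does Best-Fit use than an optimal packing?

Best-Fit: [111,36] [111,19] [63,72] [130] → 4 trucks.
Total size 542 kg; any packing needs at least ⌈542/150⌉ = 4 trucks.
So 4 is already optimal.

0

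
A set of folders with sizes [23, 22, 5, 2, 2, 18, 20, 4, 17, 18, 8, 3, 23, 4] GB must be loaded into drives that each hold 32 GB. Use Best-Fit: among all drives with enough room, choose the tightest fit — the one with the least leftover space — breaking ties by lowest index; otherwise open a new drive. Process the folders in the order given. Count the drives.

23 GB → drive 1 (remaining 9 GB)
22 GB → drive 2 (remaining 10 GB)
5 GB → drive 1 (remaining 4 GB)
2 GB → drive 1 (remaining 2 GB)
2 GB → drive 1 (remaining 0 GB)
18 GB → drive 3 (remaining 14 GB)
20 GB → drive 4 (remaining 12 GB)
4 GB → drive 2 (remaining 6 GB)
17 GB → drive 5 (remaining 15 GB)
18 GB → drive 6 (remaining 14 GB)
8 GB → drive 4 (remaining 4 GB)
3 GB → drive 4 (remaining 1 GB)
23 GB → drive 7 (remaining 9 GB)
4 GB → drive 2 (remaining 2 GB)

7 drives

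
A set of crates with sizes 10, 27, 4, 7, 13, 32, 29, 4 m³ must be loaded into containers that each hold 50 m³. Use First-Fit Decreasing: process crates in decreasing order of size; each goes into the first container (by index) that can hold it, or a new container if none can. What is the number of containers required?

Sorted descending: 32, 29, 27, 13, 10, 7, 4, 4.
32 m³ → container 1 (remaining 18 m³)
29 m³ → container 2 (remaining 21 m³)
27 m³ → container 3 (remaining 23 m³)
13 m³ → container 1 (remaining 5 m³)
10 m³ → container 2 (remaining 11 m³)
7 m³ → container 2 (remaining 4 m³)
4 m³ → container 1 (remaining 1 m³)
4 m³ → container 2 (remaining 0 m³)
Final containers: [32,13,4] [29,10,7,4] [27].

3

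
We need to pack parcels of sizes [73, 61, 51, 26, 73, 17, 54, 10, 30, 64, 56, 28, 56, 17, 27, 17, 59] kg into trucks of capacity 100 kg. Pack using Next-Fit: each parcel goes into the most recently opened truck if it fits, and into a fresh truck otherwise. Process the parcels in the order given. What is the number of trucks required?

9 trucks

truck 1: place 73 kg, 27 kg left
truck 2: place 61 kg, 39 kg left
truck 3: place 51 kg, 49 kg left
truck 3: place 26 kg, 23 kg left
truck 4: place 73 kg, 27 kg left
truck 4: place 17 kg, 10 kg left
truck 5: place 54 kg, 46 kg left
truck 5: place 10 kg, 36 kg left
truck 5: place 30 kg, 6 kg left
truck 6: place 64 kg, 36 kg left
truck 7: place 56 kg, 44 kg left
truck 7: place 28 kg, 16 kg left
truck 8: place 56 kg, 44 kg left
truck 8: place 17 kg, 27 kg left
truck 8: place 27 kg, 0 kg left
truck 9: place 17 kg, 83 kg left
truck 9: place 59 kg, 24 kg left
Final trucks: [73] [61] [51,26] [73,17] [54,10,30] [64] [56,28] [56,17,27] [17,59].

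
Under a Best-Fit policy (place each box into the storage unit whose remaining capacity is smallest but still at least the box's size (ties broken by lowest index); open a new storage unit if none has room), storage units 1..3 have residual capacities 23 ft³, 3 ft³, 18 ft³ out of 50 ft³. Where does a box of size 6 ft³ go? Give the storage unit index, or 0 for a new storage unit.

Storage units with room: storage unit 1 (23 ft³), storage unit 3 (18 ft³).
Tightest fit is storage unit 3 with 18 ft³ free.

3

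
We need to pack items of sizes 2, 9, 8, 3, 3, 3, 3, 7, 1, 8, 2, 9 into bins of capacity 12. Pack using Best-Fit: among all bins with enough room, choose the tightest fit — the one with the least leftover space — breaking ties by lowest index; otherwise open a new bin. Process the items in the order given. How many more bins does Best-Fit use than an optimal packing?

Best-Fit: [2,9,1] [8,3] [3,3,3,2] [7] [8] [9] → 6 bins.
Total size 58; any packing needs at least ⌈58/12⌉ = 5 bins.
An optimal packing achieves that bound: [9,3] [9,3] [8,3,1] [8,3] [7,2,2] → 5 bins.
Excess: 6 − 5 = 1.

1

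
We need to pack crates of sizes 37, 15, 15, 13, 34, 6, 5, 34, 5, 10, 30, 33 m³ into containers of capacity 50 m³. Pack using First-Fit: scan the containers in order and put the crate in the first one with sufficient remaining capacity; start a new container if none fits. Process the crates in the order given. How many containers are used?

Put 37 m³ in container 1; 13 m³ remain.
Put 15 m³ in container 2; 35 m³ remain.
Put 15 m³ in container 2; 20 m³ remain.
Put 13 m³ in container 1; 0 m³ remain.
Put 34 m³ in container 3; 16 m³ remain.
Put 6 m³ in container 2; 14 m³ remain.
Put 5 m³ in container 2; 9 m³ remain.
Put 34 m³ in container 4; 16 m³ remain.
Put 5 m³ in container 2; 4 m³ remain.
Put 10 m³ in container 3; 6 m³ remain.
Put 30 m³ in container 5; 20 m³ remain.
Put 33 m³ in container 6; 17 m³ remain.
Final containers: [37,13] [15,15,6,5,5] [34,10] [34] [30] [33].

6 containers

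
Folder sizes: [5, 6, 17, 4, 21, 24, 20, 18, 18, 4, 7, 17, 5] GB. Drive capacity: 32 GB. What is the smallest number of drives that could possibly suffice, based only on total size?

6 drives

Total size = 5 + 6 + 17 + 4 + 21 + 24 + 20 + 18 + 18 + 4 + 7 + 17 + 5 = 166 GB.
⌈166 / 32⌉ = 6.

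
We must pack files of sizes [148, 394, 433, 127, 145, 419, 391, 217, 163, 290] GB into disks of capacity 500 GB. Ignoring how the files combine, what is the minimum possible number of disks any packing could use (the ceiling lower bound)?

Total size = 148 + 394 + 433 + 127 + 145 + 419 + 391 + 217 + 163 + 290 = 2727 GB.
⌈2727 / 500⌉ = 6.

6 disks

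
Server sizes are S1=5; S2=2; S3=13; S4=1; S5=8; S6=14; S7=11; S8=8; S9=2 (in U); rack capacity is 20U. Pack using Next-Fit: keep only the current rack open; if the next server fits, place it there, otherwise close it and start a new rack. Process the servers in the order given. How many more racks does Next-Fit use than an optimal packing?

1

Next-Fit: [5,2,13] [1,8] [14] [11,8] [2] → 5 racks.
Total size 64U; any packing needs at least ⌈64/20⌉ = 4 racks.
An optimal packing achieves that bound: [14,5,1] [13,2,2] [11,8] [8] → 4 racks.
Excess: 5 − 4 = 1.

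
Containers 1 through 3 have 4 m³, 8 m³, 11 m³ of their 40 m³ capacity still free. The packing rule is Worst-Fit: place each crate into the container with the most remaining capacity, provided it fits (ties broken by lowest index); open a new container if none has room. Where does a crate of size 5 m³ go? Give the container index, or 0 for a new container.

3

Containers with room: container 2 (8 m³), container 3 (11 m³).
Most room is container 3 with 11 m³ free.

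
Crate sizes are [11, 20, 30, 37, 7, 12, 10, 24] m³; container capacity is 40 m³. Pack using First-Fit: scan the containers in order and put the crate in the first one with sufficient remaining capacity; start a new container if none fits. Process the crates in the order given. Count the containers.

4 containers

11 m³ → container 1 (remaining 29 m³)
20 m³ → container 1 (remaining 9 m³)
30 m³ → container 2 (remaining 10 m³)
37 m³ → container 3 (remaining 3 m³)
7 m³ → container 1 (remaining 2 m³)
12 m³ → container 4 (remaining 28 m³)
10 m³ → container 2 (remaining 0 m³)
24 m³ → container 4 (remaining 4 m³)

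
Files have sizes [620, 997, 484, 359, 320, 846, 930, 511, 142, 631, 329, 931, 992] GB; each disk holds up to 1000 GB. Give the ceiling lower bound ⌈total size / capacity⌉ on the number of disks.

9

Total size = 620 + 997 + 484 + 359 + 320 + 846 + 930 + 511 + 142 + 631 + 329 + 931 + 992 = 8092 GB.
⌈8092 / 1000⌉ = 9.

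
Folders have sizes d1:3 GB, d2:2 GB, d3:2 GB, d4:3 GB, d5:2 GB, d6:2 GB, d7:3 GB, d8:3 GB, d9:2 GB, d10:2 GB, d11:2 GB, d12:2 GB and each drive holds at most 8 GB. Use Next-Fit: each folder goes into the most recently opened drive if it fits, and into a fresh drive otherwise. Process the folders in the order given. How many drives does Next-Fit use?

4 drives

d1 (3 GB) → drive 1 (remaining 5 GB)
d2 (2 GB) → drive 1 (remaining 3 GB)
d3 (2 GB) → drive 1 (remaining 1 GB)
d4 (3 GB) → drive 2 (remaining 5 GB)
d5 (2 GB) → drive 2 (remaining 3 GB)
d6 (2 GB) → drive 2 (remaining 1 GB)
d7 (3 GB) → drive 3 (remaining 5 GB)
d8 (3 GB) → drive 3 (remaining 2 GB)
d9 (2 GB) → drive 3 (remaining 0 GB)
d10 (2 GB) → drive 4 (remaining 6 GB)
d11 (2 GB) → drive 4 (remaining 4 GB)
d12 (2 GB) → drive 4 (remaining 2 GB)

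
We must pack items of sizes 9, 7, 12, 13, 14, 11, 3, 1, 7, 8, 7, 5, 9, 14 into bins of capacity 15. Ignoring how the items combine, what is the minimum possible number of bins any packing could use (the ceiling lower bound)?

8

Total size = 9 + 7 + 12 + 13 + 14 + 11 + 3 + 1 + 7 + 8 + 7 + 5 + 9 + 14 = 120.
⌈120 / 15⌉ = 8.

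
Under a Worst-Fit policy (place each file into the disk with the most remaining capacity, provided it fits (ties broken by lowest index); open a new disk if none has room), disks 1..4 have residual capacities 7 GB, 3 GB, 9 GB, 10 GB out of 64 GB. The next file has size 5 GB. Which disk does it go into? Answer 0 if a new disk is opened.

Disks with room: disk 1 (7 GB), disk 3 (9 GB), disk 4 (10 GB).
Most room is disk 4 with 10 GB free.

4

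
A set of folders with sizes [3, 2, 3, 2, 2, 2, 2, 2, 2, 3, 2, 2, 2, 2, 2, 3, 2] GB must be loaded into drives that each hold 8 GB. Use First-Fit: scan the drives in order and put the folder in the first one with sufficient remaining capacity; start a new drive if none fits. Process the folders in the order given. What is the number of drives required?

Put 3 GB in drive 1; 5 GB remain.
Put 2 GB in drive 1; 3 GB remain.
Put 3 GB in drive 1; 0 GB remain.
Put 2 GB in drive 2; 6 GB remain.
Put 2 GB in drive 2; 4 GB remain.
Put 2 GB in drive 2; 2 GB remain.
Put 2 GB in drive 2; 0 GB remain.
Put 2 GB in drive 3; 6 GB remain.
Put 2 GB in drive 3; 4 GB remain.
Put 3 GB in drive 3; 1 GB remain.
Put 2 GB in drive 4; 6 GB remain.
Put 2 GB in drive 4; 4 GB remain.
Put 2 GB in drive 4; 2 GB remain.
Put 2 GB in drive 4; 0 GB remain.
Put 2 GB in drive 5; 6 GB remain.
Put 3 GB in drive 5; 3 GB remain.
Put 2 GB in drive 5; 1 GB remain.

5 drives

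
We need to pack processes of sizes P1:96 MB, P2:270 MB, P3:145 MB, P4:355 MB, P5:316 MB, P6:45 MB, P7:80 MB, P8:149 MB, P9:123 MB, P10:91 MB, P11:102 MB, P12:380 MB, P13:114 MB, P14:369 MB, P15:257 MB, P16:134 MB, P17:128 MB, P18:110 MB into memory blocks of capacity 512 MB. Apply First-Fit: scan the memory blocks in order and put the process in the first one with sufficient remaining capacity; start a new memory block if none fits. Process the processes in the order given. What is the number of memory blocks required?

P1 (96 MB) → memory block 1 (remaining 416 MB)
P2 (270 MB) → memory block 1 (remaining 146 MB)
P3 (145 MB) → memory block 1 (remaining 1 MB)
P4 (355 MB) → memory block 2 (remaining 157 MB)
P5 (316 MB) → memory block 3 (remaining 196 MB)
P6 (45 MB) → memory block 2 (remaining 112 MB)
P7 (80 MB) → memory block 2 (remaining 32 MB)
P8 (149 MB) → memory block 3 (remaining 47 MB)
P9 (123 MB) → memory block 4 (remaining 389 MB)
P10 (91 MB) → memory block 4 (remaining 298 MB)
P11 (102 MB) → memory block 4 (remaining 196 MB)
P12 (380 MB) → memory block 5 (remaining 132 MB)
P13 (114 MB) → memory block 4 (remaining 82 MB)
P14 (369 MB) → memory block 6 (remaining 143 MB)
P15 (257 MB) → memory block 7 (remaining 255 MB)
P16 (134 MB) → memory block 6 (remaining 9 MB)
P17 (128 MB) → memory block 5 (remaining 4 MB)
P18 (110 MB) → memory block 7 (remaining 145 MB)

7 memory blocks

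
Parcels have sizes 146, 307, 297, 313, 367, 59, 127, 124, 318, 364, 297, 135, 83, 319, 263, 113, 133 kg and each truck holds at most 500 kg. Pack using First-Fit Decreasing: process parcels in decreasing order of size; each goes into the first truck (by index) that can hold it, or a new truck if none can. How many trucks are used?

9 trucks

Sorted descending: 367, 364, 319, 318, 313, 307, 297, 297, 263, 146, 135, 133, 127, 124, 113, 83, 59.
367 kg → truck 1 (remaining 133 kg)
364 kg → truck 2 (remaining 136 kg)
319 kg → truck 3 (remaining 181 kg)
318 kg → truck 4 (remaining 182 kg)
313 kg → truck 5 (remaining 187 kg)
307 kg → truck 6 (remaining 193 kg)
297 kg → truck 7 (remaining 203 kg)
297 kg → truck 8 (remaining 203 kg)
263 kg → truck 9 (remaining 237 kg)
146 kg → truck 3 (remaining 35 kg)
135 kg → truck 2 (remaining 1 kg)
133 kg → truck 1 (remaining 0 kg)
127 kg → truck 4 (remaining 55 kg)
124 kg → truck 5 (remaining 63 kg)
113 kg → truck 6 (remaining 80 kg)
83 kg → truck 7 (remaining 120 kg)
59 kg → truck 5 (remaining 4 kg)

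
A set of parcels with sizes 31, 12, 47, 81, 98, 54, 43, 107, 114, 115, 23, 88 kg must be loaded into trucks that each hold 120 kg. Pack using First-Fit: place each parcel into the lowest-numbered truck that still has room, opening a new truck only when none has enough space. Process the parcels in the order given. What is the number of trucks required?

8 trucks

truck 1: place 31 kg, 89 kg left
truck 1: place 12 kg, 77 kg left
truck 1: place 47 kg, 30 kg left
truck 2: place 81 kg, 39 kg left
truck 3: place 98 kg, 22 kg left
truck 4: place 54 kg, 66 kg left
truck 4: place 43 kg, 23 kg left
truck 5: place 107 kg, 13 kg left
truck 6: place 114 kg, 6 kg left
truck 7: place 115 kg, 5 kg left
truck 1: place 23 kg, 7 kg left
truck 8: place 88 kg, 32 kg left
Final trucks: [31,12,47,23] [81] [98] [54,43] [107] [114] [115] [88].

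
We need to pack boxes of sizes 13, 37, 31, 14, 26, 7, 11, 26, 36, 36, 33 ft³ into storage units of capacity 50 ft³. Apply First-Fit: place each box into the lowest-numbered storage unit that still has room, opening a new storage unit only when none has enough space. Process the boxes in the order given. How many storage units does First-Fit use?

7

storage unit 1: place 13 ft³, 37 ft³ left
storage unit 1: place 37 ft³, 0 ft³ left
storage unit 2: place 31 ft³, 19 ft³ left
storage unit 2: place 14 ft³, 5 ft³ left
storage unit 3: place 26 ft³, 24 ft³ left
storage unit 3: place 7 ft³, 17 ft³ left
storage unit 3: place 11 ft³, 6 ft³ left
storage unit 4: place 26 ft³, 24 ft³ left
storage unit 5: place 36 ft³, 14 ft³ left
storage unit 6: place 36 ft³, 14 ft³ left
storage unit 7: place 33 ft³, 17 ft³ left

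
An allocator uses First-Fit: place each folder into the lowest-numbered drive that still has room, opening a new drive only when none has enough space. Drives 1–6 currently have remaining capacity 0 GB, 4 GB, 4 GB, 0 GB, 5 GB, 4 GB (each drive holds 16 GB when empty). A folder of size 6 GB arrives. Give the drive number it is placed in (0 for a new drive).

0

No drive has ≥ 6 GB free, so a new drive is opened.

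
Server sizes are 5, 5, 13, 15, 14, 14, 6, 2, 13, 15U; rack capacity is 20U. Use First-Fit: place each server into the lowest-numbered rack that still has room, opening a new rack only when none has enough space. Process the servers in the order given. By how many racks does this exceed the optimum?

1

First-Fit: [5,5,6,2] [13] [15] [14] [14] [13] [15] → 7 racks.
Total size 102U; any packing needs at least ⌈102/20⌉ = 6 racks.
An optimal packing achieves that bound: [15,5] [15,5] [14,6] [14,2] [13] [13] → 6 racks.
Excess: 7 − 6 = 1.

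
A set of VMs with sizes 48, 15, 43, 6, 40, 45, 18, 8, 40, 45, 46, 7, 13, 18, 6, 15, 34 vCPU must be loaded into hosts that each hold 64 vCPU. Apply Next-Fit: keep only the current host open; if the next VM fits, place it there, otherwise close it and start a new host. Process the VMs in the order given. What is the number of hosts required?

Put 48 vCPU in host 1; 16 vCPU remain.
Put 15 vCPU in host 1; 1 vCPU remain.
Put 43 vCPU in host 2; 21 vCPU remain.
Put 6 vCPU in host 2; 15 vCPU remain.
Put 40 vCPU in host 3; 24 vCPU remain.
Put 45 vCPU in host 4; 19 vCPU remain.
Put 18 vCPU in host 4; 1 vCPU remain.
Put 8 vCPU in host 5; 56 vCPU remain.
Put 40 vCPU in host 5; 16 vCPU remain.
Put 45 vCPU in host 6; 19 vCPU remain.
Put 46 vCPU in host 7; 18 vCPU remain.
Put 7 vCPU in host 7; 11 vCPU remain.
Put 13 vCPU in host 8; 51 vCPU remain.
Put 18 vCPU in host 8; 33 vCPU remain.
Put 6 vCPU in host 8; 27 vCPU remain.
Put 15 vCPU in host 8; 12 vCPU remain.
Put 34 vCPU in host 9; 30 vCPU remain.

9 hosts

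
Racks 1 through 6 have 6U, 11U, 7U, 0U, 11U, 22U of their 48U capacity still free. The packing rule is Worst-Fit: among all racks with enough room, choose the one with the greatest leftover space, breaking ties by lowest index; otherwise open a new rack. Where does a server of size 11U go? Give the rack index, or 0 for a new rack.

Racks with room: rack 2 (11U), rack 5 (11U), rack 6 (22U).
Most room is rack 6 with 22U free.

6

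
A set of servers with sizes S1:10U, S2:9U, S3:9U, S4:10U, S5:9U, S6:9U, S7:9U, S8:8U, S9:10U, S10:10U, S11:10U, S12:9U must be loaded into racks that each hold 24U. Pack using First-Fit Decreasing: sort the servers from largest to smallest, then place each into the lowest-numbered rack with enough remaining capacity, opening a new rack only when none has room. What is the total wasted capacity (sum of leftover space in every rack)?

Sorted descending: 10, 10, 10, 10, 10, 9, 9, 9, 9, 9, 9, 8.
rack 1: place 10U, 14U left
rack 1: place 10U, 4U left
rack 2: place 10U, 14U left
rack 2: place 10U, 4U left
rack 3: place 10U, 14U left
rack 3: place 9U, 5U left
rack 4: place 9U, 15U left
rack 4: place 9U, 6U left
rack 5: place 9U, 15U left
rack 5: place 9U, 6U left
rack 6: place 9U, 15U left
rack 6: place 8U, 7U left
6 racks × 24U = 144U; used 112U; unused 32U.

32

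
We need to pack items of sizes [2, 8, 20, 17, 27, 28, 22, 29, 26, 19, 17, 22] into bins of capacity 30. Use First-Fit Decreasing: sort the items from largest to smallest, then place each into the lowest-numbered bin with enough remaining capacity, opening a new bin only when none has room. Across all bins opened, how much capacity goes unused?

63

Sorted descending: 29, 28, 27, 26, 22, 22, 20, 19, 17, 17, 8, 2.
29 → bin 1 (remaining 1)
28 → bin 2 (remaining 2)
27 → bin 3 (remaining 3)
26 → bin 4 (remaining 4)
22 → bin 5 (remaining 8)
22 → bin 6 (remaining 8)
20 → bin 7 (remaining 10)
19 → bin 8 (remaining 11)
17 → bin 9 (remaining 13)
17 → bin 10 (remaining 13)
8 → bin 5 (remaining 0)
2 → bin 2 (remaining 0)
10 bins × 30 = 300; used 237; unused 63.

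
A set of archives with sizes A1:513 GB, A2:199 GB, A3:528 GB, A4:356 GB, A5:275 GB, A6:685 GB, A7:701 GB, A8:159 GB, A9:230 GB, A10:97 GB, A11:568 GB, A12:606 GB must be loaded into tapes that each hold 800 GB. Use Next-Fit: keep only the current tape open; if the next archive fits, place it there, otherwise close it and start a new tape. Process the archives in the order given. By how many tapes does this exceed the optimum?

1

Next-Fit: [513,199] [528] [356,275] [685] [701] [159,230,97] [568] [606] → 8 tapes.
Total size 4917 GB; any packing needs at least ⌈4917/800⌉ = 7 tapes.
An optimal packing achieves that bound: [701,97] [685] [606,159] [568,230] [528,199] [513,275] [356] → 7 tapes.
Excess: 8 − 7 = 1.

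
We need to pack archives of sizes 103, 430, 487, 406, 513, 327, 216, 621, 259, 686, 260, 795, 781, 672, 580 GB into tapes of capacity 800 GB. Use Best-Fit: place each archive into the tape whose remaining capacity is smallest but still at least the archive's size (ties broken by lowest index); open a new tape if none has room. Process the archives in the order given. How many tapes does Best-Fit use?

Put 103 GB in tape 1; 697 GB remain.
Put 430 GB in tape 1; 267 GB remain.
Put 487 GB in tape 2; 313 GB remain.
Put 406 GB in tape 3; 394 GB remain.
Put 513 GB in tape 4; 287 GB remain.
Put 327 GB in tape 3; 67 GB remain.
Put 216 GB in tape 1; 51 GB remain.
Put 621 GB in tape 5; 179 GB remain.
Put 259 GB in tape 4; 28 GB remain.
Put 686 GB in tape 6; 114 GB remain.
Put 260 GB in tape 2; 53 GB remain.
Put 795 GB in tape 7; 5 GB remain.
Put 781 GB in tape 8; 19 GB remain.
Put 672 GB in tape 9; 128 GB remain.
Put 580 GB in tape 10; 220 GB remain.
Final tapes: [103,430,216] [487,260] [406,327] [513,259] [621] [686] [795] [781] [672] [580].

10 tapes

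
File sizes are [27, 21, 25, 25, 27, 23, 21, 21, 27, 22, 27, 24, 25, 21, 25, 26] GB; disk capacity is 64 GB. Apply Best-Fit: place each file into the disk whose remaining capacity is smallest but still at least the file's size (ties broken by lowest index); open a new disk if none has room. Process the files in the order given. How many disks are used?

disk 1: place 27 GB, 37 GB left
disk 1: place 21 GB, 16 GB left
disk 2: place 25 GB, 39 GB left
disk 2: place 25 GB, 14 GB left
disk 3: place 27 GB, 37 GB left
disk 3: place 23 GB, 14 GB left
disk 4: place 21 GB, 43 GB left
disk 4: place 21 GB, 22 GB left
disk 5: place 27 GB, 37 GB left
disk 4: place 22 GB, 0 GB left
disk 5: place 27 GB, 10 GB left
disk 6: place 24 GB, 40 GB left
disk 6: place 25 GB, 15 GB left
disk 7: place 21 GB, 43 GB left
disk 7: place 25 GB, 18 GB left
disk 8: place 26 GB, 38 GB left

8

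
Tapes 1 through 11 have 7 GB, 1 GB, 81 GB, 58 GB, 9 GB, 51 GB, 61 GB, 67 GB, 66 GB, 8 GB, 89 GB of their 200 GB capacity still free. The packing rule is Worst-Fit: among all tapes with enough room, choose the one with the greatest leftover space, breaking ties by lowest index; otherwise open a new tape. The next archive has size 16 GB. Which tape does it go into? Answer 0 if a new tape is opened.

Tapes with room: tape 3 (81 GB), tape 4 (58 GB), tape 6 (51 GB), tape 7 (61 GB), tape 8 (67 GB), tape 9 (66 GB), tape 11 (89 GB).
Most room is tape 11 with 89 GB free.

11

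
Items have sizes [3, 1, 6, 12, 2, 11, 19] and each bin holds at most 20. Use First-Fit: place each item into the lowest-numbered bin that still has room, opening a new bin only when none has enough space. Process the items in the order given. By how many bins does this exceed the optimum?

First-Fit: [3,1,6,2] [12] [11] [19] → 4 bins.
Total size 54; any packing needs at least ⌈54/20⌉ = 3 bins.
An optimal packing achieves that bound: [19,1] [12,6,2] [11,3] → 3 bins.
Excess: 4 − 3 = 1.

1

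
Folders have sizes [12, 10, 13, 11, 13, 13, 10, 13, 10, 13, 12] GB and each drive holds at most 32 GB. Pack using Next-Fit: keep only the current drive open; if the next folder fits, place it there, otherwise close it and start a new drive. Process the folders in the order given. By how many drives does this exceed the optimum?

1

Next-Fit: [12,10] [13,11] [13,13] [10,13] [10,13] [12] → 6 drives.
Total size 130 GB; any packing needs at least ⌈130/32⌉ = 5 drives.
An optimal packing achieves that bound: [13,13] [13,13] [13,12] [12,11] [10,10,10] → 5 drives.
Excess: 6 − 5 = 1.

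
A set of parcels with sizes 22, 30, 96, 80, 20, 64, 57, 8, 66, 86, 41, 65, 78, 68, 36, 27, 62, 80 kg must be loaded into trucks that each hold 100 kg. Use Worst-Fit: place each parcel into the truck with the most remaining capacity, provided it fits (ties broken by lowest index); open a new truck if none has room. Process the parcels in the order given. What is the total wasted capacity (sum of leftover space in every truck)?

314

truck 1: place 22 kg, 78 kg left
truck 1: place 30 kg, 48 kg left
truck 2: place 96 kg, 4 kg left
truck 3: place 80 kg, 20 kg left
truck 1: place 20 kg, 28 kg left
truck 4: place 64 kg, 36 kg left
truck 5: place 57 kg, 43 kg left
truck 5: place 8 kg, 35 kg left
truck 6: place 66 kg, 34 kg left
truck 7: place 86 kg, 14 kg left
truck 8: place 41 kg, 59 kg left
truck 9: place 65 kg, 35 kg left
truck 10: place 78 kg, 22 kg left
truck 11: place 68 kg, 32 kg left
truck 8: place 36 kg, 23 kg left
truck 4: place 27 kg, 9 kg left
truck 12: place 62 kg, 38 kg left
truck 13: place 80 kg, 20 kg left
13 trucks × 100 kg = 1300 kg; used 986 kg; unused 314 kg.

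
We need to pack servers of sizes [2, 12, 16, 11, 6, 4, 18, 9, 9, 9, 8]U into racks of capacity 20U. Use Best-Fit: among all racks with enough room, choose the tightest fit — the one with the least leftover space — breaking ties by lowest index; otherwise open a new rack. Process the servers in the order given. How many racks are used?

rack 1: place 2U, 18U left
rack 1: place 12U, 6U left
rack 2: place 16U, 4U left
rack 3: place 11U, 9U left
rack 1: place 6U, 0U left
rack 2: place 4U, 0U left
rack 4: place 18U, 2U left
rack 3: place 9U, 0U left
rack 5: place 9U, 11U left
rack 5: place 9U, 2U left
rack 6: place 8U, 12U left
Final racks: [2,12,6] [16,4] [11,9] [18] [9,9] [8].

6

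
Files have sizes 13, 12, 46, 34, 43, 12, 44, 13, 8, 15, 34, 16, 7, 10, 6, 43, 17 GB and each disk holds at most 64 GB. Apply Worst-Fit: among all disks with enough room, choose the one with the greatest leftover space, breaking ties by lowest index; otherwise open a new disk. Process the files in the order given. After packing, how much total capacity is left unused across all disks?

Put 13 GB in disk 1; 51 GB remain.
Put 12 GB in disk 1; 39 GB remain.
Put 46 GB in disk 2; 18 GB remain.
Put 34 GB in disk 1; 5 GB remain.
Put 43 GB in disk 3; 21 GB remain.
Put 12 GB in disk 3; 9 GB remain.
Put 44 GB in disk 4; 20 GB remain.
Put 13 GB in disk 4; 7 GB remain.
Put 8 GB in disk 2; 10 GB remain.
Put 15 GB in disk 5; 49 GB remain.
Put 34 GB in disk 5; 15 GB remain.
Put 16 GB in disk 6; 48 GB remain.
Put 7 GB in disk 6; 41 GB remain.
Put 10 GB in disk 6; 31 GB remain.
Put 6 GB in disk 6; 25 GB remain.
Put 43 GB in disk 7; 21 GB remain.
Put 17 GB in disk 6; 8 GB remain.
7 disks × 64 GB = 448 GB; used 373 GB; unused 75 GB.

75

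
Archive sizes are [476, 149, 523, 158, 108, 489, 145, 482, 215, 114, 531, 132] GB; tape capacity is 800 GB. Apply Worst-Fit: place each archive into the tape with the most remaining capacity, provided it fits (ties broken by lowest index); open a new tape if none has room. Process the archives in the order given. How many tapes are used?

476 GB → tape 1 (remaining 324 GB)
149 GB → tape 1 (remaining 175 GB)
523 GB → tape 2 (remaining 277 GB)
158 GB → tape 2 (remaining 119 GB)
108 GB → tape 1 (remaining 67 GB)
489 GB → tape 3 (remaining 311 GB)
145 GB → tape 3 (remaining 166 GB)
482 GB → tape 4 (remaining 318 GB)
215 GB → tape 4 (remaining 103 GB)
114 GB → tape 3 (remaining 52 GB)
531 GB → tape 5 (remaining 269 GB)
132 GB → tape 5 (remaining 137 GB)

5 tapes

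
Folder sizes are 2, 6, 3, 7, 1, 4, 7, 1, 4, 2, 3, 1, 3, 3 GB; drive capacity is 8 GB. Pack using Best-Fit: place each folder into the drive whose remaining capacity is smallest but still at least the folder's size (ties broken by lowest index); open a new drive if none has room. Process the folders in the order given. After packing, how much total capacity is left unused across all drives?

drive 1: place 2 GB, 6 GB left
drive 1: place 6 GB, 0 GB left
drive 2: place 3 GB, 5 GB left
drive 3: place 7 GB, 1 GB left
drive 3: place 1 GB, 0 GB left
drive 2: place 4 GB, 1 GB left
drive 4: place 7 GB, 1 GB left
drive 2: place 1 GB, 0 GB left
drive 5: place 4 GB, 4 GB left
drive 5: place 2 GB, 2 GB left
drive 6: place 3 GB, 5 GB left
drive 4: place 1 GB, 0 GB left
drive 6: place 3 GB, 2 GB left
drive 7: place 3 GB, 5 GB left
7 drives × 8 GB = 56 GB; used 47 GB; unused 9 GB.

9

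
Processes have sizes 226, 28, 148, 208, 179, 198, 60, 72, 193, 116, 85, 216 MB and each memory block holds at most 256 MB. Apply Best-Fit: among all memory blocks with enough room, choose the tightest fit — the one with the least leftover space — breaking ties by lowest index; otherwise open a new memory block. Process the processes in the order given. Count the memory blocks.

Put 226 MB in memory block 1; 30 MB remain.
Put 28 MB in memory block 1; 2 MB remain.
Put 148 MB in memory block 2; 108 MB remain.
Put 208 MB in memory block 3; 48 MB remain.
Put 179 MB in memory block 4; 77 MB remain.
Put 198 MB in memory block 5; 58 MB remain.
Put 60 MB in memory block 4; 17 MB remain.
Put 72 MB in memory block 2; 36 MB remain.
Put 193 MB in memory block 6; 63 MB remain.
Put 116 MB in memory block 7; 140 MB remain.
Put 85 MB in memory block 7; 55 MB remain.
Put 216 MB in memory block 8; 40 MB remain.

8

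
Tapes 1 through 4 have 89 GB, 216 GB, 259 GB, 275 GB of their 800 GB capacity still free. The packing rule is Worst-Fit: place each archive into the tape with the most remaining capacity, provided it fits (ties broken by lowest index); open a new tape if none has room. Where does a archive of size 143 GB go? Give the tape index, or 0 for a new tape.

4

Tapes with room: tape 2 (216 GB), tape 3 (259 GB), tape 4 (275 GB).
Most room is tape 4 with 275 GB free.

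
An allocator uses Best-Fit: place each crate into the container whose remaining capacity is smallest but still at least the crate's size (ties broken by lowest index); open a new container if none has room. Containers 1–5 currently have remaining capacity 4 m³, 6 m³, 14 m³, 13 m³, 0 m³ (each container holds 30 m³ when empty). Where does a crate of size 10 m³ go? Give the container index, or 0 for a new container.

4

Containers with room: container 3 (14 m³), container 4 (13 m³).
Tightest fit is container 4 with 13 m³ free.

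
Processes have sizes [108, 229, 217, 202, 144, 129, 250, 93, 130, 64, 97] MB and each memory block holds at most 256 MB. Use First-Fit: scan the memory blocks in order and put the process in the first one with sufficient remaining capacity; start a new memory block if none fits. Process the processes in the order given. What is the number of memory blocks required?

memory block 1: place 108 MB, 148 MB left
memory block 2: place 229 MB, 27 MB left
memory block 3: place 217 MB, 39 MB left
memory block 4: place 202 MB, 54 MB left
memory block 1: place 144 MB, 4 MB left
memory block 5: place 129 MB, 127 MB left
memory block 6: place 250 MB, 6 MB left
memory block 5: place 93 MB, 34 MB left
memory block 7: place 130 MB, 126 MB left
memory block 7: place 64 MB, 62 MB left
memory block 8: place 97 MB, 159 MB left

8 memory blocks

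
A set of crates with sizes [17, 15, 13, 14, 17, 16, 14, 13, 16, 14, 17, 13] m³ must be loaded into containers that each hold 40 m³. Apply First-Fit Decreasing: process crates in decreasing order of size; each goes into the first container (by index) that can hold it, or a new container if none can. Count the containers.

6 containers

Sorted descending: 17, 17, 17, 16, 16, 15, 14, 14, 14, 13, 13, 13.
17 m³ → container 1 (remaining 23 m³)
17 m³ → container 1 (remaining 6 m³)
17 m³ → container 2 (remaining 23 m³)
16 m³ → container 2 (remaining 7 m³)
16 m³ → container 3 (remaining 24 m³)
15 m³ → container 3 (remaining 9 m³)
14 m³ → container 4 (remaining 26 m³)
14 m³ → container 4 (remaining 12 m³)
14 m³ → container 5 (remaining 26 m³)
13 m³ → container 5 (remaining 13 m³)
13 m³ → container 5 (remaining 0 m³)
13 m³ → container 6 (remaining 27 m³)
Final containers: [17,17] [17,16] [16,15] [14,14] [14,13,13] [13].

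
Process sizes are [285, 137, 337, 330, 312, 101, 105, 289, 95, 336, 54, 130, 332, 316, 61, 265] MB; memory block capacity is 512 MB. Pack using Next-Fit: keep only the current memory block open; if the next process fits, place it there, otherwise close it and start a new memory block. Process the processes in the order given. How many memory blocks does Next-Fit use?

9

Put 285 MB in memory block 1; 227 MB remain.
Put 137 MB in memory block 1; 90 MB remain.
Put 337 MB in memory block 2; 175 MB remain.
Put 330 MB in memory block 3; 182 MB remain.
Put 312 MB in memory block 4; 200 MB remain.
Put 101 MB in memory block 4; 99 MB remain.
Put 105 MB in memory block 5; 407 MB remain.
Put 289 MB in memory block 5; 118 MB remain.
Put 95 MB in memory block 5; 23 MB remain.
Put 336 MB in memory block 6; 176 MB remain.
Put 54 MB in memory block 6; 122 MB remain.
Put 130 MB in memory block 7; 382 MB remain.
Put 332 MB in memory block 7; 50 MB remain.
Put 316 MB in memory block 8; 196 MB remain.
Put 61 MB in memory block 8; 135 MB remain.
Put 265 MB in memory block 9; 247 MB remain.
Final memory blocks: [285,137] [337] [330] [312,101] [105,289,95] [336,54] [130,332] [316,61] [265].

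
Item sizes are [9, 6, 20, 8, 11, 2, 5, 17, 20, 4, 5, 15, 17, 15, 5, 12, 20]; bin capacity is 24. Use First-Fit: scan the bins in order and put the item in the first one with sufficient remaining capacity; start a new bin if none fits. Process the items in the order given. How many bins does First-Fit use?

10 bins

bin 1: place 9, 15 left
bin 1: place 6, 9 left
bin 2: place 20, 4 left
bin 1: place 8, 1 left
bin 3: place 11, 13 left
bin 2: place 2, 2 left
bin 3: place 5, 8 left
bin 4: place 17, 7 left
bin 5: place 20, 4 left
bin 3: place 4, 4 left
bin 4: place 5, 2 left
bin 6: place 15, 9 left
bin 7: place 17, 7 left
bin 8: place 15, 9 left
bin 6: place 5, 4 left
bin 9: place 12, 12 left
bin 10: place 20, 4 left
Final bins: [9,6,8] [20,2] [11,5,4] [17,5] [20] [15,5] [17] [15] [12] [20].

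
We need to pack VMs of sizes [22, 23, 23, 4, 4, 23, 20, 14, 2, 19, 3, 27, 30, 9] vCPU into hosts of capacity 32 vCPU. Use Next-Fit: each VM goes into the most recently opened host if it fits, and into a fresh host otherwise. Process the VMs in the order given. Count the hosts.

10

22 vCPU → host 1 (remaining 10 vCPU)
23 vCPU → host 2 (remaining 9 vCPU)
23 vCPU → host 3 (remaining 9 vCPU)
4 vCPU → host 3 (remaining 5 vCPU)
4 vCPU → host 3 (remaining 1 vCPU)
23 vCPU → host 4 (remaining 9 vCPU)
20 vCPU → host 5 (remaining 12 vCPU)
14 vCPU → host 6 (remaining 18 vCPU)
2 vCPU → host 6 (remaining 16 vCPU)
19 vCPU → host 7 (remaining 13 vCPU)
3 vCPU → host 7 (remaining 10 vCPU)
27 vCPU → host 8 (remaining 5 vCPU)
30 vCPU → host 9 (remaining 2 vCPU)
9 vCPU → host 10 (remaining 23 vCPU)
Final hosts: [22] [23] [23,4,4] [23] [20] [14,2] [19,3] [27] [30] [9].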